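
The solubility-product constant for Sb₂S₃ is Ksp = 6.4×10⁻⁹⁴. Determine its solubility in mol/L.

9.0×10⁻²⁰ M

Sb₂S₃(s) ⇌ 2 Sb³⁺(aq) + 3 S²⁻(aq)
If s mol/L of Sb₂S₃ dissolves, [Sb³⁺] = 2s and [S²⁻] = 3s.
Ksp = [Sb³⁺]^2[S²⁻]^3 = (2s)^2 · (3s)^3 = 108s^5
108s^5 = 6.4×10⁻⁹⁴  ⇒  s^5 = 5.9×10⁻⁹⁶
s = (5.9×10⁻⁹⁶)^(1/5) = 9.0×10⁻²⁰ M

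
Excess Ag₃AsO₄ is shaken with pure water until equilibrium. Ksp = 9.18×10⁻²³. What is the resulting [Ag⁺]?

4.07×10⁻⁶ M

Ag₃AsO₄(s) ⇌ 3 Ag⁺(aq) + AsO₄³⁻(aq)
If s mol/L of Ag₃AsO₄ dissolves, [Ag⁺] = 3s and [AsO₄³⁻] = s.
Ksp = [Ag⁺]^3[AsO₄³⁻] = (3s)^3 · s = 27s^4 = 9.18×10⁻²³
s = 1.36×10⁻⁶ M
[Ag⁺] = 3s = 4.07×10⁻⁶ M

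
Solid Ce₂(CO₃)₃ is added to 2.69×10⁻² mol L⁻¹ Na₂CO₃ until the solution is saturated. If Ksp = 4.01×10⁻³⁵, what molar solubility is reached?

Ce₂(CO₃)₃(s) ⇌ 2 Ce³⁺(aq) + 3 CO₃²⁻(aq)
The solution already contains CO₃²⁻ at 2.69×10⁻² mol L⁻¹. Let s be the molar solubility of Ce₂(CO₃)₃.
[CO₃²⁻] ≈ 2.69×10⁻² mol L⁻¹ (common ion dominates); [Ce³⁺] = 2s.
Ksp = [Ce³⁺]^2[CO₃²⁻]^3 = (2s)^2(2.69×10⁻²)^3
(2s)^2 = 4.01×10⁻³⁵ / (2.69×10⁻²)^3 = 2.06×10⁻³⁰
s = 7.18×10⁻¹⁶ mol L⁻¹

7.18×10⁻¹⁶ M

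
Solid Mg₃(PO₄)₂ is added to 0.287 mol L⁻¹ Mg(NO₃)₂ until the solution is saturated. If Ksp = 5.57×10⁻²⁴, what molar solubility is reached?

7.67×10⁻¹² M

Mg₃(PO₄)₂(s) ⇌ 3 Mg²⁺(aq) + 2 PO₄³⁻(aq)
Mg²⁺ is already present at 0.287 mol L⁻¹. If s mol/L of Mg₃(PO₄)₂ dissolves, [PO₄³⁻] = 2s while [Mg²⁺] ≈ 0.287 mol L⁻¹.
Ksp = [Mg²⁺]^3[PO₄³⁻]^2 = (0.287)^3(2s)^2
(2s)^2 = 5.57×10⁻²⁴ / (0.287)^3 = 2.36×10⁻²²
s = 7.67×10⁻¹² mol L⁻¹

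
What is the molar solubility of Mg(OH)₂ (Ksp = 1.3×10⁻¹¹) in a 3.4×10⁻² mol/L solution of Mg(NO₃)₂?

9.8×10⁻⁶ M

Mg(OH)₂(s) ⇌ Mg²⁺(aq) + 2 OH⁻(aq)
The solution already contains Mg²⁺ at 3.4×10⁻² mol/L. Let s be the molar solubility of Mg(OH)₂.
[Mg²⁺] ≈ 3.4×10⁻² mol/L (common ion dominates); [OH⁻] = 2s.
Ksp = [Mg²⁺][OH⁻]^2 = (3.4×10⁻²)(2s)^2
(2s)^2 = 1.3×10⁻¹¹ / (3.4×10⁻²) = 3.8×10⁻¹⁰
s = 9.8×10⁻⁶ mol/L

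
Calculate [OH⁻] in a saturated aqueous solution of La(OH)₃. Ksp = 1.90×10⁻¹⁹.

2.75×10⁻⁵ M

La(OH)₃(s) ⇌ La³⁺(aq) + 3 OH⁻(aq)
Call the molar solubility s, so that [La³⁺] = s and [OH⁻] = 3s.
Ksp = [La³⁺][OH⁻]^3 = s · (3s)^3 = 27s^4 = 1.90×10⁻¹⁹
s = 9.16×10⁻⁶ mol L⁻¹
[OH⁻] = 3s = 2.75×10⁻⁵ mol L⁻¹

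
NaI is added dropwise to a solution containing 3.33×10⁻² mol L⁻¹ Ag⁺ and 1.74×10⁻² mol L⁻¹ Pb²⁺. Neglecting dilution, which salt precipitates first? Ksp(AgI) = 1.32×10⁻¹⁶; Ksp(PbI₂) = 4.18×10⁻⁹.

AgI

The threshold for precipitation is Q = Ksp.
For AgI: [I⁻] = (Ksp/[Ag⁺]) = 3.96×10⁻¹⁵ mol L⁻¹
For PbI₂: [I⁻] = (Ksp/[Pb²⁺])^(1/2) = 4.90×10⁻⁴ mol L⁻¹
AgI requires the lower [I⁻], so it precipitates first.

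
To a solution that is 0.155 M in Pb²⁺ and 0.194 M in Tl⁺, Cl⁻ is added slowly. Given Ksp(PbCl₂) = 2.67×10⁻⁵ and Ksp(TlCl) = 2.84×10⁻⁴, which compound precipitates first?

A salt starts to precipitate once the ion product Q reaches its Ksp.
For PbCl₂: [Cl⁻] = (Ksp/[Pb²⁺])^(1/2) = 1.31×10⁻² M
For TlCl: [Cl⁻] = (Ksp/[Tl⁺]) = 1.46×10⁻³ M
The smaller threshold [Cl⁻] is reached first, so TlCl precipitates first.

TlCl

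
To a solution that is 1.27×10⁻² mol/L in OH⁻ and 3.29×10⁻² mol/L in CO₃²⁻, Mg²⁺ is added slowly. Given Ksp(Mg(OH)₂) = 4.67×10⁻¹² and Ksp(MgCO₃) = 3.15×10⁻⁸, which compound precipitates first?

Mg(OH)₂

Each salt precipitates once Q = Ksp for that salt.
For Mg(OH)₂: [Mg²⁺] = (Ksp/[OH⁻]^2) = 2.90×10⁻⁸ mol/L
For MgCO₃: [Mg²⁺] = (Ksp/[CO₃²⁻]) = 9.57×10⁻⁷ mol/L
Since Mg(OH)₂ needs less Mg²⁺ to reach saturation, it precipitates first.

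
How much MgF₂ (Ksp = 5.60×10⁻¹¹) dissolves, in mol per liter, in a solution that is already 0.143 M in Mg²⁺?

MgF₂(s) ⇌ Mg²⁺(aq) + 2 F⁻(aq)
The solution already contains Mg²⁺ at 0.143 M. Let s be the molar solubility of MgF₂.
[Mg²⁺] ≈ 0.143 M (common ion dominates); [F⁻] = 2s.
Ksp = [Mg²⁺][F⁻]^2 = (0.143)(2s)^2
(2s)^2 = 5.60×10⁻¹¹ / (0.143) = 3.92×10⁻¹⁰
s = 9.89×10⁻⁶ M

9.89×10⁻⁶ M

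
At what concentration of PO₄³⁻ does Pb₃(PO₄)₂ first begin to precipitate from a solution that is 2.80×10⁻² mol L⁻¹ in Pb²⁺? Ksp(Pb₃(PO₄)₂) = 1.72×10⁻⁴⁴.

2.80×10⁻²⁰ M

Precipitation begins when Q = Ksp.
Pb₃(PO₄)₂(s) ⇌ 3 Pb²⁺(aq) + 2 PO₄³⁻(aq)
Ksp = [Pb²⁺]^3[PO₄³⁻]^2 = [PO₄³⁻]^2(2.80×10⁻²)^3
[PO₄³⁻]^2 = 1.72×10⁻⁴⁴ / (2.80×10⁻²)^3 = 7.84×10⁻⁴⁰
[PO₄³⁻] = 2.80×10⁻²⁰ mol L⁻¹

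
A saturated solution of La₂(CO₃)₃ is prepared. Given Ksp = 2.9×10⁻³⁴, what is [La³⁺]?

La₂(CO₃)₃(s) ⇌ 2 La³⁺(aq) + 3 CO₃²⁻(aq)
With molar solubility s: [La³⁺] = 2s, [CO₃²⁻] = 3s.
Ksp = [La³⁺]^2[CO₃²⁻]^3 = (2s)^2 · (3s)^3 = 108s^5 = 2.9×10⁻³⁴
s = 7.7×10⁻⁸ M
[La³⁺] = 2s = 1.5×10⁻⁷ M

1.5×10⁻⁷ M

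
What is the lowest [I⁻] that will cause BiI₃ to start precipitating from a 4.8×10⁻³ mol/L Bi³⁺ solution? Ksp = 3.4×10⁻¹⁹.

4.1×10⁻⁶ M

Precipitation begins when Q = Ksp.
BiI₃(s) ⇌ Bi³⁺(aq) + 3 I⁻(aq)
Ksp = [Bi³⁺][I⁻]^3 = [I⁻]^3(4.8×10⁻³)
[I⁻]^3 = 3.4×10⁻¹⁹ / (4.8×10⁻³) = 7.1×10⁻¹⁷
[I⁻] = 4.1×10⁻⁶ mol/L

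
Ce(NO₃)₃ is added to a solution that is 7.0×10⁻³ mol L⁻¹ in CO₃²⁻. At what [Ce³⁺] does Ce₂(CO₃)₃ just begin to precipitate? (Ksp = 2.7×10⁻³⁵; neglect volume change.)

Precipitation begins when Q = Ksp.
Ce₂(CO₃)₃(s) ⇌ 2 Ce³⁺(aq) + 3 CO₃²⁻(aq)
Ksp = [Ce³⁺]^2[CO₃²⁻]^3 = [Ce³⁺]^2(7.0×10⁻³)^3
[Ce³⁺]^2 = 2.7×10⁻³⁵ / (7.0×10⁻³)^3 = 7.9×10⁻²⁹
[Ce³⁺] = 8.9×10⁻¹⁵ mol L⁻¹

8.9×10⁻¹⁵ M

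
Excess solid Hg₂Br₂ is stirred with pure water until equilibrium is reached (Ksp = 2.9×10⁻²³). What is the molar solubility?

Hg₂Br₂(s) ⇌ Hg₂²⁺(aq) + 2 Br⁻(aq)
With molar solubility s: [Hg₂²⁺] = s, [Br⁻] = 2s.
Ksp = [Hg₂²⁺][Br⁻]^2 = s · (2s)^2 = 4s^3
4s^3 = 2.9×10⁻²³  ⇒  s^3 = 7.3×10⁻²⁴
s = 1.9×10⁻⁸ mol L⁻¹

1.9×10⁻⁸ M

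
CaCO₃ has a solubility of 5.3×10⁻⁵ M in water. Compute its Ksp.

Ksp = 2.8×10⁻⁹

CaCO₃(s) ⇌ Ca²⁺(aq) + CO₃²⁻(aq)
Let s be the molar solubility. Then [Ca²⁺] = s and [CO₃²⁻] = s.
Ksp = [Ca²⁺][CO₃²⁻] = s · s = s^2
Ksp = (5.3×10⁻⁵)^2 = 2.8×10⁻⁹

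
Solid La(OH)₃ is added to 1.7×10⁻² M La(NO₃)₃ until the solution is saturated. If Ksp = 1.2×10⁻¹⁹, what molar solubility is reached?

La(OH)₃(s) ⇌ La³⁺(aq) + 3 OH⁻(aq)
Let s be the solubility of La(OH)₃ here. The common ion gives [La³⁺] ≈ 1.7×10⁻² M, and [OH⁻] = 3s.
Ksp = [La³⁺][OH⁻]^3 = (1.7×10⁻²)(3s)^3
(3s)^3 = 1.2×10⁻¹⁹ / (1.7×10⁻²) = 7.1×10⁻¹⁸
s = 6.4×10⁻⁷ M

6.4×10⁻⁷ M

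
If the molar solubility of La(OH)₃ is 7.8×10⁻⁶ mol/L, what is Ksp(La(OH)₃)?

La(OH)₃(s) ⇌ La³⁺(aq) + 3 OH⁻(aq)
If s mol/L of La(OH)₃ dissolves, [La³⁺] = s and [OH⁻] = 3s.
Ksp = [La³⁺][OH⁻]^3 = s · (3s)^3 = 27s^4
Ksp = 27 × (7.8×10⁻⁶)^4 = 1.0×10⁻¹⁹

Ksp = 1.0×10⁻¹⁹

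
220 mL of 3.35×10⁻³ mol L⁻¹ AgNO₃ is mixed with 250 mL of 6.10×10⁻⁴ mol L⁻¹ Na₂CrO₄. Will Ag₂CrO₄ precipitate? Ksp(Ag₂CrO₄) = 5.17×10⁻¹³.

The combined volume is 470 mL.
[Ag⁺] = (3.35×10⁻³)(220)/470 = 1.57×10⁻³ mol L⁻¹
[CrO₄²⁻] = (6.10×10⁻⁴)(250)/470 = 3.24×10⁻⁴ mol L⁻¹
Q = [Ag⁺]^2[CrO₄²⁻] = 7.98×10⁻¹⁰
Since Q (7.98×10⁻¹⁰) exceeds Ksp (5.17×10⁻¹³), Ag₂CrO₄ will precipitate.

Yes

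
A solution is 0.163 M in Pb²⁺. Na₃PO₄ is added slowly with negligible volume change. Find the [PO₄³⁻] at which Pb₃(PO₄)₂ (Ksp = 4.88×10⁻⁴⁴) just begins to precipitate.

3.36×10⁻²¹ M

Each salt precipitates once Q = Ksp for that salt.
Pb₃(PO₄)₂(s) ⇌ 3 Pb²⁺(aq) + 2 PO₄³⁻(aq)
Ksp = [Pb²⁺]^3[PO₄³⁻]^2 = [PO₄³⁻]^2(0.163)^3
[PO₄³⁻]^2 = 4.88×10⁻⁴⁴ / (0.163)^3 = 1.13×10⁻⁴¹
[PO₄³⁻] = 3.36×10⁻²¹ M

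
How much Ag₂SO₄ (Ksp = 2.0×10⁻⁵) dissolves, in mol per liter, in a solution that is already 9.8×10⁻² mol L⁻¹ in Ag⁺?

Ag₂SO₄(s) ⇌ 2 Ag⁺(aq) + SO₄²⁻(aq)
Let s be the solubility of Ag₂SO₄ here. The common ion gives [Ag⁺] ≈ 9.8×10⁻² mol L⁻¹, and [SO₄²⁻] = s.
Ksp = [Ag⁺]^2[SO₄²⁻] = (9.8×10⁻²)^2s
s = 2.0×10⁻⁵ / (9.8×10⁻²)^2 = 2.1×10⁻³
s = 2.1×10⁻³ mol L⁻¹

2.1×10⁻³ M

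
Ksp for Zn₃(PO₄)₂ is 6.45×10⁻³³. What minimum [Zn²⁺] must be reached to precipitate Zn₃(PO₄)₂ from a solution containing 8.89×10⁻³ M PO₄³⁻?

4.34×10⁻¹⁰ M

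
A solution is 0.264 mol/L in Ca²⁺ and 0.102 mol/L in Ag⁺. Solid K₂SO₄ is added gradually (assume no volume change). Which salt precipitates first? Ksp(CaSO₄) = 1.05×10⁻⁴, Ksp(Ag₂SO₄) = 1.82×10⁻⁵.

Precipitation begins when Q = Ksp.
For CaSO₄: [SO₄²⁻] = (Ksp/[Ca²⁺]) = 3.98×10⁻⁴ mol/L
For Ag₂SO₄: [SO₄²⁻] = (Ksp/[Ag⁺]^2) = 1.75×10⁻³ mol/L
Since CaSO₄ needs less SO₄²⁻ to reach saturation, it precipitates first.

CaSO₄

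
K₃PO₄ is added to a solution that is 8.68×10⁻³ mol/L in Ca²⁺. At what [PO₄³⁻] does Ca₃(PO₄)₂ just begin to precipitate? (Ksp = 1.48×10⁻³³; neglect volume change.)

4.76×10⁻¹⁴ M

A salt starts to precipitate once the ion product Q reaches its Ksp.
Ca₃(PO₄)₂(s) ⇌ 3 Ca²⁺(aq) + 2 PO₄³⁻(aq)
Ksp = [Ca²⁺]^3[PO₄³⁻]^2 = [PO₄³⁻]^2(8.68×10⁻³)^3
[PO₄³⁻]^2 = 1.48×10⁻³³ / (8.68×10⁻³)^3 = 2.26×10⁻²⁷
[PO₄³⁻] = 4.76×10⁻¹⁴ mol/L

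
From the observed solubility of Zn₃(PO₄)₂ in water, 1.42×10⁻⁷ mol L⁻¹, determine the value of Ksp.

Zn₃(PO₄)₂(s) ⇌ 3 Zn²⁺(aq) + 2 PO₄³⁻(aq)
Let s be the molar solubility. Then [Zn²⁺] = 3s and [PO₄³⁻] = 2s.
Ksp = [Zn²⁺]^3[PO₄³⁻]^2 = (3s)^3 · (2s)^2 = 108s^5
Ksp = 108 × (1.42×10⁻⁷)^5 = 6.24×10⁻³³

Ksp = 6.24×10⁻³³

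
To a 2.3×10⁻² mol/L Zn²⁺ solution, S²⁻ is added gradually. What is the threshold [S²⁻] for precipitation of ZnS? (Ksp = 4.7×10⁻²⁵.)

2.0×10⁻²³ M

A salt starts to precipitate once the ion product Q reaches its Ksp.
ZnS(s) ⇌ Zn²⁺(aq) + S²⁻(aq)
Ksp = [Zn²⁺][S²⁻] = [S²⁻](2.3×10⁻²)
[S²⁻] = 4.7×10⁻²⁵ / (2.3×10⁻²) = 2.0×10⁻²³
[S²⁻] = 2.0×10⁻²³ mol/L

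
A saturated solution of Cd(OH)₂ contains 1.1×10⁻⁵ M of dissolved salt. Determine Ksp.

Ksp = 5.3×10⁻¹⁵

Cd(OH)₂(s) ⇌ Cd²⁺(aq) + 2 OH⁻(aq)
Let s be the molar solubility. Then [Cd²⁺] = s and [OH⁻] = 2s.
Ksp = [Cd²⁺][OH⁻]^2 = s · (2s)^2 = 4s^3
Ksp = 4 × (1.1×10⁻⁵)^3 = 5.3×10⁻¹⁵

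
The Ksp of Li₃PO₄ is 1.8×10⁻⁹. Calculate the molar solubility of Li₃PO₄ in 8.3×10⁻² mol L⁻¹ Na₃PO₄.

9.3×10⁻⁴ M

Li₃PO₄(s) ⇌ 3 Li⁺(aq) + PO₄³⁻(aq)
PO₄³⁻ is already present at 8.3×10⁻² mol L⁻¹. If s mol/L of Li₃PO₄ dissolves, [Li⁺] = 3s while [PO₄³⁻] ≈ 8.3×10⁻² mol L⁻¹.
Ksp = [Li⁺]^3[PO₄³⁻] = (3s)^3(8.3×10⁻²)
(3s)^3 = 1.8×10⁻⁹ / (8.3×10⁻²) = 2.2×10⁻⁸
s = 9.3×10⁻⁴ mol L⁻¹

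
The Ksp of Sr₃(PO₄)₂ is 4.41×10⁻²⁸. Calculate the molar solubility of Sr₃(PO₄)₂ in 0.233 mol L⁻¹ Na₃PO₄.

6.70×10⁻¹⁰ M

Sr₃(PO₄)₂(s) ⇌ 3 Sr²⁺(aq) + 2 PO₄³⁻(aq)
With PO₄³⁻ already at 0.233 mol L⁻¹ and s small, take [PO₄³⁻] ≈ 0.233 mol L⁻¹ and [Sr²⁺] = 3s.
Ksp = [Sr²⁺]^3[PO₄³⁻]^2 = (3s)^3(0.233)^2
(3s)^3 = 4.41×10⁻²⁸ / (0.233)^2 = 8.12×10⁻²⁷
s = 6.70×10⁻¹⁰ mol L⁻¹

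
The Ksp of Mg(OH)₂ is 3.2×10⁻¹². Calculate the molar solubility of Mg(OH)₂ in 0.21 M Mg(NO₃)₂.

2.0×10⁻⁶ M

Mg(OH)₂(s) ⇌ Mg²⁺(aq) + 2 OH⁻(aq)
The solution already contains Mg²⁺ at 0.21 M. Let s be the molar solubility of Mg(OH)₂.
[Mg²⁺] ≈ 0.21 M (common ion dominates); [OH⁻] = 2s.
Ksp = [Mg²⁺][OH⁻]^2 = (0.21)(2s)^2
(2s)^2 = 3.2×10⁻¹² / (0.21) = 1.5×10⁻¹¹
s = 2.0×10⁻⁶ M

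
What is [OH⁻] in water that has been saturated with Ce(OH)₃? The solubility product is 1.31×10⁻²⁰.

Ce(OH)₃(s) ⇌ Ce³⁺(aq) + 3 OH⁻(aq)
Let s be the molar solubility. Then [Ce³⁺] = s and [OH⁻] = 3s.
Ksp = [Ce³⁺][OH⁻]^3 = s · (3s)^3 = 27s^4 = 1.31×10⁻²⁰
s = 4.69×10⁻⁶ mol/L
[OH⁻] = 3s = 1.41×10⁻⁵ mol/L

1.41×10⁻⁵ M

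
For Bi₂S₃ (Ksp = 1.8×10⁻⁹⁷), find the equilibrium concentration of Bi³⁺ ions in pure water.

3.5×10⁻²⁰ M

Bi₂S₃(s) ⇌ 2 Bi³⁺(aq) + 3 S²⁻(aq)
Let s be the molar solubility. Then [Bi³⁺] = 2s and [S²⁻] = 3s.
Ksp = [Bi³⁺]^2[S²⁻]^3 = (2s)^2 · (3s)^3 = 108s^5 = 1.8×10⁻⁹⁷
s = 1.8×10⁻²⁰ mol/L
[Bi³⁺] = 2s = 3.5×10⁻²⁰ mol/L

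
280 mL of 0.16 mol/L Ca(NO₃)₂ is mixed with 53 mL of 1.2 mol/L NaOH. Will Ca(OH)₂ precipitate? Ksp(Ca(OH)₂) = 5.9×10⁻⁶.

Yes

The combined volume is 333 mL.
[Ca²⁺] = (0.16)(280)/333 = 0.13 mol/L
[OH⁻] = (1.2)(53)/333 = 0.19 mol/L
Q = [Ca²⁺][OH⁻]^2 = 4.9×10⁻³
Because Q > Ksp (4.9×10⁻³ vs 5.9×10⁻⁶), a precipitate of Ca(OH)₂ forms.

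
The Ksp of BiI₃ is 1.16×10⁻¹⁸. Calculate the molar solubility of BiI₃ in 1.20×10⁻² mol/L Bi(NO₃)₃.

BiI₃(s) ⇌ Bi³⁺(aq) + 3 I⁻(aq)
The solution already contains Bi³⁺ at 1.20×10⁻² mol/L. Let s be the molar solubility of BiI₃.
[Bi³⁺] ≈ 1.20×10⁻² mol/L (common ion dominates); [I⁻] = 3s.
Ksp = [Bi³⁺][I⁻]^3 = (1.20×10⁻²)(3s)^3
(3s)^3 = 1.16×10⁻¹⁸ / (1.20×10⁻²) = 9.67×10⁻¹⁷
s = 1.53×10⁻⁶ mol/L

1.53×10⁻⁶ M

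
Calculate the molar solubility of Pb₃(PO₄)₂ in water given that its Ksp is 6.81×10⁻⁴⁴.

9.12×10⁻¹⁰ M

Pb₃(PO₄)₂(s) ⇌ 3 Pb²⁺(aq) + 2 PO₄³⁻(aq)
Let s be the molar solubility. Then [Pb²⁺] = 3s and [PO₄³⁻] = 2s.
Ksp = [Pb²⁺]^3[PO₄³⁻]^2 = (3s)^3 · (2s)^2 = 108s^5
108s^5 = 6.81×10⁻⁴⁴  ⇒  s^5 = 6.31×10⁻⁴⁶
Taking the 5th root, s = 9.12×10⁻¹⁰ mol L⁻¹.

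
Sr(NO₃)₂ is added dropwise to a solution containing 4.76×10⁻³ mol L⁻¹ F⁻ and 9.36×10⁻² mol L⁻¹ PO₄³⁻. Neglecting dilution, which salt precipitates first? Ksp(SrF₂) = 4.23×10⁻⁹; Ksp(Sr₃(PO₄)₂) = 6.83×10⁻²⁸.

Sr₃(PO₄)₂

The threshold for precipitation is Q = Ksp.
For SrF₂: [Sr²⁺] = (Ksp/[F⁻]^2) = 1.87×10⁻⁴ mol L⁻¹
For Sr₃(PO₄)₂: [Sr²⁺] = (Ksp/[PO₄³⁻]^2)^(1/3) = 4.27×10⁻⁹ mol L⁻¹
Since Sr₃(PO₄)₂ needs less Sr²⁺ to reach saturation, it precipitates first.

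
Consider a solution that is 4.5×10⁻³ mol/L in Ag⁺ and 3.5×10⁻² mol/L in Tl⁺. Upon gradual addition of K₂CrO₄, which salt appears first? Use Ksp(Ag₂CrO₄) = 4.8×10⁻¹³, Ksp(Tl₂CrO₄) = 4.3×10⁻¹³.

Tl₂CrO₄

A salt starts to precipitate once the ion product Q reaches its Ksp.
For Ag₂CrO₄: [CrO₄²⁻] = (Ksp/[Ag⁺]^2) = 2.4×10⁻⁸ mol/L
For Tl₂CrO₄: [CrO₄²⁻] = (Ksp/[Tl⁺]^2) = 3.5×10⁻¹⁰ mol/L
Tl₂CrO₄ requires the lower [CrO₄²⁻], so it precipitates first.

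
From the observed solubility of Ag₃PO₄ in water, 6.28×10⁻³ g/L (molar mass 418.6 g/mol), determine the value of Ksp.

Ksp = 1.37×10⁻¹⁸

Molar solubility s = (6.28×10⁻³ g/L) / (418.6 g/mol) = 1.5002×10⁻⁵ mol/L
Ag₃PO₄(s) ⇌ 3 Ag⁺(aq) + PO₄³⁻(aq)
Call the molar solubility s, so that [Ag⁺] = 3s and [PO₄³⁻] = s.
Ksp = [Ag⁺]^3[PO₄³⁻] = (3s)^3 · s = 27s^4
Ksp = 27 × (1.5002×10⁻⁵)^4 = 1.37×10⁻¹⁸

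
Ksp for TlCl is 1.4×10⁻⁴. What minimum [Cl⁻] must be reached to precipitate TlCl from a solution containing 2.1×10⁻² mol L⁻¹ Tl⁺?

Precipitation of each salt begins when its ion product equals Ksp.
TlCl(s) ⇌ Tl⁺(aq) + Cl⁻(aq)
Ksp = [Tl⁺][Cl⁻] = [Cl⁻](2.1×10⁻²)
[Cl⁻] = 1.4×10⁻⁴ / (2.1×10⁻²) = 6.7×10⁻³
[Cl⁻] = 6.7×10⁻³ mol L⁻¹

6.7×10⁻³ M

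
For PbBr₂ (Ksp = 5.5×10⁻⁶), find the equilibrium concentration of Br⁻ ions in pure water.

PbBr₂(s) ⇌ Pb²⁺(aq) + 2 Br⁻(aq)
With molar solubility s: [Pb²⁺] = s, [Br⁻] = 2s.
Ksp = [Pb²⁺][Br⁻]^2 = s · (2s)^2 = 4s^3 = 5.5×10⁻⁶
s = 1.1×10⁻² mol/L
[Br⁻] = 2s = 2.2×10⁻² mol/L

2.2×10⁻² M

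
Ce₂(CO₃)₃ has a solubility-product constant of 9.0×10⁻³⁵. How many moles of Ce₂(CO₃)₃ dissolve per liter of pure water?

Ce₂(CO₃)₃(s) ⇌ 2 Ce³⁺(aq) + 3 CO₃²⁻(aq)
Call the molar solubility s, so that [Ce³⁺] = 2s and [CO₃²⁻] = 3s.
Ksp = [Ce³⁺]^2[CO₃²⁻]^3 = (2s)^2 · (3s)^3 = 108s^5
108s^5 = 9.0×10⁻³⁵  ⇒  s^5 = 8.3×10⁻³⁷
s = 6.1×10⁻⁸ mol/L

6.1×10⁻⁸ M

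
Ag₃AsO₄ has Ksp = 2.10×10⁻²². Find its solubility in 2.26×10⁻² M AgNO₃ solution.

Ag₃AsO₄(s) ⇌ 3 Ag⁺(aq) + AsO₄³⁻(aq)
With Ag⁺ already at 2.26×10⁻² M and s small, take [Ag⁺] ≈ 2.26×10⁻² M and [AsO₄³⁻] = s.
Ksp = [Ag⁺]^3[AsO₄³⁻] = (2.26×10⁻²)^3s
s = 2.10×10⁻²² / (2.26×10⁻²)^3 = 1.82×10⁻¹⁷
s = 1.82×10⁻¹⁷ M

1.82×10⁻¹⁷ M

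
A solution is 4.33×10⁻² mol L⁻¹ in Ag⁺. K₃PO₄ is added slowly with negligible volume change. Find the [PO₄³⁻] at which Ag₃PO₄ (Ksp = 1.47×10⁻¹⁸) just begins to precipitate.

A salt starts to precipitate once the ion product Q reaches its Ksp.
Ag₃PO₄(s) ⇌ 3 Ag⁺(aq) + PO₄³⁻(aq)
Ksp = [Ag⁺]^3[PO₄³⁻] = [PO₄³⁻](4.33×10⁻²)^3
[PO₄³⁻] = 1.47×10⁻¹⁸ / (4.33×10⁻²)^3 = 1.81×10⁻¹⁴
[PO₄³⁻] = 1.81×10⁻¹⁴ mol L⁻¹

1.81×10⁻¹⁴ M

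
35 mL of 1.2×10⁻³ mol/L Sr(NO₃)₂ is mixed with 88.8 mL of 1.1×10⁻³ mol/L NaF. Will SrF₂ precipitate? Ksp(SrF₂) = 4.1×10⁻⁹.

No

The combined volume is 123.8 mL.
[Sr²⁺] = (1.2×10⁻³)(35)/123.8 = 3.4×10⁻⁴ mol/L
[F⁻] = (1.1×10⁻³)(88.8)/123.8 = 7.9×10⁻⁴ mol/L
Q = [Sr²⁺][F⁻]^2 = 2.1×10⁻¹⁰
Since Q (2.1×10⁻¹⁰) is less than Ksp (4.1×10⁻⁹), no SrF₂ precipitates.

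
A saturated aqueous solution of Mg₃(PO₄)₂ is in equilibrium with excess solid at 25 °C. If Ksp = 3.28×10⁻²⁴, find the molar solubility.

7.88×10⁻⁶ M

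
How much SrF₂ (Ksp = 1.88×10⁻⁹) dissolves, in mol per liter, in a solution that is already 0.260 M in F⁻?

SrF₂(s) ⇌ Sr²⁺(aq) + 2 F⁻(aq)
F⁻ is already present at 0.260 M. If s mol/L of SrF₂ dissolves, [Sr²⁺] = s while [F⁻] ≈ 0.260 M.
Ksp = [Sr²⁺][F⁻]^2 = s(0.260)^2
s = 1.88×10⁻⁹ / (0.260)^2 = 2.78×10⁻⁸
s = 2.78×10⁻⁸ M

2.78×10⁻⁸ M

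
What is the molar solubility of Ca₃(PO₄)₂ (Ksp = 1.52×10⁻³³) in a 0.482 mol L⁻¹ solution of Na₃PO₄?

Ca₃(PO₄)₂(s) ⇌ 3 Ca²⁺(aq) + 2 PO₄³⁻(aq)
The solution already contains PO₄³⁻ at 0.482 mol L⁻¹. Let s be the molar solubility of Ca₃(PO₄)₂.
[PO₄³⁻] ≈ 0.482 mol L⁻¹ (common ion dominates); [Ca²⁺] = 3s.
Ksp = [Ca²⁺]^3[PO₄³⁻]^2 = (3s)^3(0.482)^2
(3s)^3 = 1.52×10⁻³³ / (0.482)^2 = 6.54×10⁻³³
s = 6.23×10⁻¹² mol L⁻¹

6.23×10⁻¹² M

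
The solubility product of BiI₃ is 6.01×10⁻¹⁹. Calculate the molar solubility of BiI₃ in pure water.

BiI₃(s) ⇌ Bi³⁺(aq) + 3 I⁻(aq)
If s mol/L of BiI₃ dissolves, [Bi³⁺] = s and [I⁻] = 3s.
Ksp = [Bi³⁺][I⁻]^3 = s · (3s)^3 = 27s^4
27s^4 = 6.01×10⁻¹⁹  ⇒  s^4 = 2.23×10⁻²⁰
s = 1.22×10⁻⁵ M

1.22×10⁻⁵ M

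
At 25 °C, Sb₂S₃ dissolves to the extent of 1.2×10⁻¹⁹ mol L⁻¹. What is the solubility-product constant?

Ksp = 2.7×10⁻⁹³

Sb₂S₃(s) ⇌ 2 Sb³⁺(aq) + 3 S²⁻(aq)
Call the molar solubility s, so that [Sb³⁺] = 2s and [S²⁻] = 3s.
Ksp = [Sb³⁺]^2[S²⁻]^3 = (2s)^2 · (3s)^3 = 108s^5
Ksp = 108 × (1.2×10⁻¹⁹)^5 = 2.7×10⁻⁹³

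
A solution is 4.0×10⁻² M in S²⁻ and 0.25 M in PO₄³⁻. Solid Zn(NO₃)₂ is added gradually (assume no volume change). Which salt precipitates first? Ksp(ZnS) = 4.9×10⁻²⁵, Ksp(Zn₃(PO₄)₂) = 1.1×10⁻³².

ZnS

Each salt precipitates once Q = Ksp for that salt.
For ZnS: [Zn²⁺] = (Ksp/[S²⁻]) = 1.2×10⁻²³ M
For Zn₃(PO₄)₂: [Zn²⁺] = (Ksp/[PO₄³⁻]^2)^(1/3) = 5.6×10⁻¹¹ M
ZnS requires the lower [Zn²⁺], so it precipitates first.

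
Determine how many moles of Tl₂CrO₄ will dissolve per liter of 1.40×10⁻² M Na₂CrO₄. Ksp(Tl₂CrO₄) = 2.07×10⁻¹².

Tl₂CrO₄(s) ⇌ 2 Tl⁺(aq) + CrO₄²⁻(aq)
With CrO₄²⁻ already at 1.40×10⁻² M and s small, take [CrO₄²⁻] ≈ 1.40×10⁻² M and [Tl⁺] = 2s.
Ksp = [Tl⁺]^2[CrO₄²⁻] = (2s)^2(1.40×10⁻²)
(2s)^2 = 2.07×10⁻¹² / (1.40×10⁻²) = 1.48×10⁻¹⁰
s = 6.08×10⁻⁶ M

6.08×10⁻⁶ M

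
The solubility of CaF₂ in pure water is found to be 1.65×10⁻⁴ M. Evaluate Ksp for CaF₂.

Ksp = 1.80×10⁻¹¹

CaF₂(s) ⇌ Ca²⁺(aq) + 2 F⁻(aq)
With molar solubility s: [Ca²⁺] = s, [F⁻] = 2s.
Ksp = [Ca²⁺][F⁻]^2 = s · (2s)^2 = 4s^3
Ksp = 4 × (1.65×10⁻⁴)^3 = 1.80×10⁻¹¹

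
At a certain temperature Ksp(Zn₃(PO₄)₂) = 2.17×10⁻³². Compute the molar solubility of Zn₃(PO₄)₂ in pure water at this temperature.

1.82×10⁻⁷ M

Zn₃(PO₄)₂(s) ⇌ 3 Zn²⁺(aq) + 2 PO₄³⁻(aq)
For each mole of Zn₃(PO₄)₂ that dissolves per liter, [Zn²⁺] = 3s and [PO₄³⁻] = 2s; let s denote this solubility.
Ksp = [Zn²⁺]^3[PO₄³⁻]^2 = (3s)^3 · (2s)^2 = 108s^5
108s^5 = 2.17×10⁻³²  ⇒  s^5 = 2.01×10⁻³⁴
Taking the 5th root, s = 1.82×10⁻⁷ mol/L.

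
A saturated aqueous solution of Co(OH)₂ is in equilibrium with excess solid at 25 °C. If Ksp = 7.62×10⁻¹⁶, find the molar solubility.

5.75×10⁻⁶ M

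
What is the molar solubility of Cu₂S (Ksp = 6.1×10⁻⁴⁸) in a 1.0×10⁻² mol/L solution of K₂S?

1.2×10⁻²³ M

Cu₂S(s) ⇌ 2 Cu⁺(aq) + S²⁻(aq)
Let s be the solubility of Cu₂S here. The common ion gives [S²⁻] ≈ 1.0×10⁻² mol/L, and [Cu⁺] = 2s.
Ksp = [Cu⁺]^2[S²⁻] = (2s)^2(1.0×10⁻²)
(2s)^2 = 6.1×10⁻⁴⁸ / (1.0×10⁻²) = 6.1×10⁻⁴⁶
s = 1.2×10⁻²³ mol/L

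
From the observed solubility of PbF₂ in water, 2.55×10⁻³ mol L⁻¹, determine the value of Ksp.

PbF₂(s) ⇌ Pb²⁺(aq) + 2 F⁻(aq)
If s mol/L of PbF₂ dissolves, [Pb²⁺] = s and [F⁻] = 2s.
Ksp = [Pb²⁺][F⁻]^2 = s · (2s)^2 = 4s^3
Ksp = 4 × (2.55×10⁻³)^3 = 6.63×10⁻⁸

Ksp = 6.63×10⁻⁸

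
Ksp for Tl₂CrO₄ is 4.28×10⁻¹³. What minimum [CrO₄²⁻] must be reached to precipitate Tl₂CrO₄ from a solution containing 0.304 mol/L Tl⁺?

Each salt precipitates once Q = Ksp for that salt.
Tl₂CrO₄(s) ⇌ 2 Tl⁺(aq) + CrO₄²⁻(aq)
Ksp = [Tl⁺]^2[CrO₄²⁻] = [CrO₄²⁻](0.304)^2
[CrO₄²⁻] = 4.28×10⁻¹³ / (0.304)^2 = 4.63×10⁻¹²
[CrO₄²⁻] = 4.63×10⁻¹² mol/L

4.63×10⁻¹² M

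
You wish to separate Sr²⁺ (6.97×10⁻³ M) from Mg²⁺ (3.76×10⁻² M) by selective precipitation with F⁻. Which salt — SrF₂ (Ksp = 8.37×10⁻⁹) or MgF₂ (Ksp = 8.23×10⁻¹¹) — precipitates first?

A salt starts to precipitate once the ion product Q reaches its Ksp.
For SrF₂: [F⁻] = (Ksp/[Sr²⁺])^(1/2) = 1.10×10⁻³ M
For MgF₂: [F⁻] = (Ksp/[Mg²⁺])^(1/2) = 4.68×10⁻⁵ M
MgF₂ requires the lower [F⁻], so it precipitates first.

MgF₂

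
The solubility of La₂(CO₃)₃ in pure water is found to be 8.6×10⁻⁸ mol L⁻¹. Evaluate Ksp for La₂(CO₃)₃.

La₂(CO₃)₃(s) ⇌ 2 La³⁺(aq) + 3 CO₃²⁻(aq)
If s mol/L of La₂(CO₃)₃ dissolves, [La³⁺] = 2s and [CO₃²⁻] = 3s.
Ksp = [La³⁺]^2[CO₃²⁻]^3 = (2s)^2 · (3s)^3 = 108s^5
Ksp = 108 × (8.6×10⁻⁸)^5 = 5.1×10⁻³⁴

Ksp = 5.1×10⁻³⁴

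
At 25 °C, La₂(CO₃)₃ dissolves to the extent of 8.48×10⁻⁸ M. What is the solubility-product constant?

La₂(CO₃)₃(s) ⇌ 2 La³⁺(aq) + 3 CO₃²⁻(aq)
For each mole of La₂(CO₃)₃ that dissolves per liter, [La³⁺] = 2s and [CO₃²⁻] = 3s; let s denote this solubility.
Ksp = [La³⁺]^2[CO₃²⁻]^3 = (2s)^2 · (3s)^3 = 108s^5
Ksp = 108 × (8.48×10⁻⁸)^5 = 4.74×10⁻³⁴

Ksp = 4.74×10⁻³⁴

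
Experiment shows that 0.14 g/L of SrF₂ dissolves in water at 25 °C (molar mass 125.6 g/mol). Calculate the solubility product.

Ksp = 5.5×10⁻⁹

Molar solubility s = (0.14 g/L) / (125.6 g/mol) = 1.115×10⁻³ mol/L
SrF₂(s) ⇌ Sr²⁺(aq) + 2 F⁻(aq)
Let s be the molar solubility. Then [Sr²⁺] = s and [F⁻] = 2s.
Ksp = [Sr²⁺][F⁻]^2 = s · (2s)^2 = 4s^3
Ksp = 4 × (1.115×10⁻³)^3 = 5.5×10⁻⁹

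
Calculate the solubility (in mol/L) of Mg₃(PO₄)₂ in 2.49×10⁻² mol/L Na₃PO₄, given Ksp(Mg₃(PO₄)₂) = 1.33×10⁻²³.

Mg₃(PO₄)₂(s) ⇌ 3 Mg²⁺(aq) + 2 PO₄³⁻(aq)
With PO₄³⁻ already at 2.49×10⁻² mol/L and s small, take [PO₄³⁻] ≈ 2.49×10⁻² mol/L and [Mg²⁺] = 3s.
Ksp = [Mg²⁺]^3[PO₄³⁻]^2 = (3s)^3(2.49×10⁻²)^2
(3s)^3 = 1.33×10⁻²³ / (2.49×10⁻²)^2 = 2.15×10⁻²⁰
s = 9.26×10⁻⁸ mol/L

9.26×10⁻⁸ M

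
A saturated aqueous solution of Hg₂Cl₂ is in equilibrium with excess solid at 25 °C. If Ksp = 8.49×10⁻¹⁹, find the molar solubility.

Hg₂Cl₂(s) ⇌ Hg₂²⁺(aq) + 2 Cl⁻(aq)
Call the molar solubility s, so that [Hg₂²⁺] = s and [Cl⁻] = 2s.
Ksp = [Hg₂²⁺][Cl⁻]^2 = s · (2s)^2 = 4s^3
4s^3 = 8.49×10⁻¹⁹  ⇒  s^3 = 2.12×10⁻¹⁹
s = (2.12×10⁻¹⁹)^(1/3) = 5.97×10⁻⁷ mol/L

5.97×10⁻⁷ M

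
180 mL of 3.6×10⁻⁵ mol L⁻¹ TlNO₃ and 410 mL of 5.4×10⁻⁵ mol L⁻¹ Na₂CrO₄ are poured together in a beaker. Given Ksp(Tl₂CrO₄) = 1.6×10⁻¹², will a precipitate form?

Total volume after mixing = 180 + 410 = 590 mL.
[Tl⁺] = (3.6×10⁻⁵)(180)/590 = 1.1×10⁻⁵ mol L⁻¹
[CrO₄²⁻] = (5.4×10⁻⁵)(410)/590 = 3.8×10⁻⁵ mol L⁻¹
Q = [Tl⁺]^2[CrO₄²⁻] = 4.5×10⁻¹⁵
Q = 4.5×10⁻¹⁵ < Ksp = 1.6×10⁻¹², so the solution is unsaturated and no precipitate forms.

No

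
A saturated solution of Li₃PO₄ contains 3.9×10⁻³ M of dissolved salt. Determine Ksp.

Li₃PO₄(s) ⇌ 3 Li⁺(aq) + PO₄³⁻(aq)
For each mole of Li₃PO₄ that dissolves per liter, [Li⁺] = 3s and [PO₄³⁻] = s; let s denote this solubility.
Ksp = [Li⁺]^3[PO₄³⁻] = (3s)^3 · s = 27s^4
Ksp = 27 × (3.9×10⁻³)^4 = 6.2×10⁻⁹

Ksp = 6.2×10⁻⁹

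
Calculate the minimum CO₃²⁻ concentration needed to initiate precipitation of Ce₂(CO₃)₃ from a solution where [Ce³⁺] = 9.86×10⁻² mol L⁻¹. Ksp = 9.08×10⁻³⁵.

2.11×10⁻¹¹ M

The threshold for precipitation is Q = Ksp.
Ce₂(CO₃)₃(s) ⇌ 2 Ce³⁺(aq) + 3 CO₃²⁻(aq)
Ksp = [Ce³⁺]^2[CO₃²⁻]^3 = [CO₃²⁻]^3(9.86×10⁻²)^2
[CO₃²⁻]^3 = 9.08×10⁻³⁵ / (9.86×10⁻²)^2 = 9.34×10⁻³³
[CO₃²⁻] = 2.11×10⁻¹¹ mol L⁻¹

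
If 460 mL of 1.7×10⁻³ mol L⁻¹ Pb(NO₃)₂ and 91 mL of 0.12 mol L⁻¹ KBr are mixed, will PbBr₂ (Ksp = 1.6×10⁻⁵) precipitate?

No

Total volume after mixing = 460 + 91 = 551 mL.
[Pb²⁺] = (1.7×10⁻³)(460)/551 = 1.4×10⁻³ mol L⁻¹
[Br⁻] = (0.12)(91)/551 = 2.0×10⁻² mol L⁻¹
Q = [Pb²⁺][Br⁻]^2 = 5.6×10⁻⁷
Q < Ksp (5.6×10⁻⁷ vs 1.6×10⁻⁵); the solution remains unsaturated and no precipitate forms.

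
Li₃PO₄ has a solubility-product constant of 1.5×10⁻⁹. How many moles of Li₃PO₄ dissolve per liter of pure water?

2.7×10⁻³ M

Li₃PO₄(s) ⇌ 3 Li⁺(aq) + PO₄³⁻(aq)
Let s be the molar solubility. Then [Li⁺] = 3s and [PO₄³⁻] = s.
Ksp = [Li⁺]^3[PO₄³⁻] = (3s)^3 · s = 27s^4
27s^4 = 1.5×10⁻⁹  ⇒  s^4 = 5.6×10⁻¹¹
s = (5.6×10⁻¹¹)^(1/4) = 2.7×10⁻³ mol/L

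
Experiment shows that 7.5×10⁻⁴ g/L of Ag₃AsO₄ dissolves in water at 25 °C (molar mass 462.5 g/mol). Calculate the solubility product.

Convert to molarity: s = 7.5×10⁻⁴ / 462.5 = 1.622×10⁻⁶ mol/L
Ag₃AsO₄(s) ⇌ 3 Ag⁺(aq) + AsO₄³⁻(aq)
If s mol/L of Ag₃AsO₄ dissolves, [Ag⁺] = 3s and [AsO₄³⁻] = s.
Ksp = [Ag⁺]^3[AsO₄³⁻] = (3s)^3 · s = 27s^4
Ksp = 27 × (1.622×10⁻⁶)^4 = 1.9×10⁻²²

Ksp = 1.9×10⁻²²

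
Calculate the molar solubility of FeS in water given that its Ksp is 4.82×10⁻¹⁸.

FeS(s) ⇌ Fe²⁺(aq) + S²⁻(aq)
Let s be the molar solubility. Then [Fe²⁺] = s and [S²⁻] = s.
Ksp = [Fe²⁺][S²⁻] = s · s = s^2
s^2 = 4.82×10⁻¹⁸
s = (4.82×10⁻¹⁸)^(1/2) = 2.20×10⁻⁹ mol/L

2.20×10⁻⁹ M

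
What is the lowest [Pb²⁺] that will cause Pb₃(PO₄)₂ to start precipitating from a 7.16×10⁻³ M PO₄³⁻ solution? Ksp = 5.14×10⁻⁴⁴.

1.00×10⁻¹³ M

Precipitation begins when Q = Ksp.
Pb₃(PO₄)₂(s) ⇌ 3 Pb²⁺(aq) + 2 PO₄³⁻(aq)
Ksp = [Pb²⁺]^3[PO₄³⁻]^2 = [Pb²⁺]^3(7.16×10⁻³)^2
[Pb²⁺]^3 = 5.14×10⁻⁴⁴ / (7.16×10⁻³)^2 = 1.00×10⁻³⁹
[Pb²⁺] = 1.00×10⁻¹³ M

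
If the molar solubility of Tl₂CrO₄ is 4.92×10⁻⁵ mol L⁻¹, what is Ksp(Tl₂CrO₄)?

Tl₂CrO₄(s) ⇌ 2 Tl⁺(aq) + CrO₄²⁻(aq)
Call the molar solubility s, so that [Tl⁺] = 2s and [CrO₄²⁻] = s.
Ksp = [Tl⁺]^2[CrO₄²⁻] = (2s)^2 · s = 4s^3
Ksp = 4 × (4.92×10⁻⁵)^3 = 4.76×10⁻¹³

Ksp = 4.76×10⁻¹³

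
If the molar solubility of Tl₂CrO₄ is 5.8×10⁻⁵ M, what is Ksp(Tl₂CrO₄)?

Tl₂CrO₄(s) ⇌ 2 Tl⁺(aq) + CrO₄²⁻(aq)
For each mole of Tl₂CrO₄ that dissolves per liter, [Tl⁺] = 2s and [CrO₄²⁻] = s; let s denote this solubility.
Ksp = [Tl⁺]^2[CrO₄²⁻] = (2s)^2 · s = 4s^3
Ksp = 4 × (5.8×10⁻⁵)^3 = 7.8×10⁻¹³

Ksp = 7.8×10⁻¹³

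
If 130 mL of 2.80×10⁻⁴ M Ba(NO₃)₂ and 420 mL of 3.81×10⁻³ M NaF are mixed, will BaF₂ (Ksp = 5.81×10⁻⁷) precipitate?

After mixing, V = 130 mL + 420 mL = 550 mL.
[Ba²⁺] = (2.80×10⁻⁴)(130)/550 = 6.62×10⁻⁵ M
[F⁻] = (3.81×10⁻³)(420)/550 = 2.91×10⁻³ M
Q = [Ba²⁺][F⁻]^2 = 5.60×10⁻¹⁰
Since Q (5.60×10⁻¹⁰) is less than Ksp (5.81×10⁻⁷), no BaF₂ precipitates.

No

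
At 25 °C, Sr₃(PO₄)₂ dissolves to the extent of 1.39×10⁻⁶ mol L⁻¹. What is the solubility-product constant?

Sr₃(PO₄)₂(s) ⇌ 3 Sr²⁺(aq) + 2 PO₄³⁻(aq)
Call the molar solubility s, so that [Sr²⁺] = 3s and [PO₄³⁻] = 2s.
Ksp = [Sr²⁺]^3[PO₄³⁻]^2 = (3s)^3 · (2s)^2 = 108s^5
Ksp = 108 × (1.39×10⁻⁶)^5 = 5.60×10⁻²⁸

Ksp = 5.60×10⁻²⁸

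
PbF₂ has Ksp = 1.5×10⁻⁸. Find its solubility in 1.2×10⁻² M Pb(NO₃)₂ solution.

5.6×10⁻⁴ M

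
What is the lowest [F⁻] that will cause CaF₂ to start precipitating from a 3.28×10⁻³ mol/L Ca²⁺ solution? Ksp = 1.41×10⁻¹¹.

6.56×10⁻⁵ M

A salt starts to precipitate once the ion product Q reaches its Ksp.
CaF₂(s) ⇌ Ca²⁺(aq) + 2 F⁻(aq)
Ksp = [Ca²⁺][F⁻]^2 = [F⁻]^2(3.28×10⁻³)
[F⁻]^2 = 1.41×10⁻¹¹ / (3.28×10⁻³) = 4.30×10⁻⁹
[F⁻] = 6.56×10⁻⁵ mol/L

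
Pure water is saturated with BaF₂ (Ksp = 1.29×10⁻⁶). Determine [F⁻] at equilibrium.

BaF₂(s) ⇌ Ba²⁺(aq) + 2 F⁻(aq)
With molar solubility s: [Ba²⁺] = s, [F⁻] = 2s.
Ksp = [Ba²⁺][F⁻]^2 = s · (2s)^2 = 4s^3 = 1.29×10⁻⁶
s = 6.86×10⁻³ M
[F⁻] = 2s = 1.37×10⁻² M

1.37×10⁻² M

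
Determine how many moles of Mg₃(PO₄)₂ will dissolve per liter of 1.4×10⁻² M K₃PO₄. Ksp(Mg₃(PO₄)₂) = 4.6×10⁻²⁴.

Mg₃(PO₄)₂(s) ⇌ 3 Mg²⁺(aq) + 2 PO₄³⁻(aq)
PO₄³⁻ is already present at 1.4×10⁻² M. If s mol/L of Mg₃(PO₄)₂ dissolves, [Mg²⁺] = 3s while [PO₄³⁻] ≈ 1.4×10⁻² M.
Ksp = [Mg²⁺]^3[PO₄³⁻]^2 = (3s)^3(1.4×10⁻²)^2
(3s)^3 = 4.6×10⁻²⁴ / (1.4×10⁻²)^2 = 2.3×10⁻²⁰
s = 9.5×10⁻⁸ M

9.5×10⁻⁸ M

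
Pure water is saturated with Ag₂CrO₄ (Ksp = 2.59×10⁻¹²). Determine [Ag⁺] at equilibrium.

Ag₂CrO₄(s) ⇌ 2 Ag⁺(aq) + CrO₄²⁻(aq)
Let s be the molar solubility. Then [Ag⁺] = 2s and [CrO₄²⁻] = s.
Ksp = [Ag⁺]^2[CrO₄²⁻] = (2s)^2 · s = 4s^3 = 2.59×10⁻¹²
s = 8.65×10⁻⁵ M
[Ag⁺] = 2s = 1.73×10⁻⁴ M

1.73×10⁻⁴ M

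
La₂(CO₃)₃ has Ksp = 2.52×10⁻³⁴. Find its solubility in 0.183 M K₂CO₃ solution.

La₂(CO₃)₃(s) ⇌ 2 La³⁺(aq) + 3 CO₃²⁻(aq)
Let s be the solubility of La₂(CO₃)₃ here. The common ion gives [CO₃²⁻] ≈ 0.183 M, and [La³⁺] = 2s.
Ksp = [La³⁺]^2[CO₃²⁻]^3 = (2s)^2(0.183)^3
(2s)^2 = 2.52×10⁻³⁴ / (0.183)^3 = 4.11×10⁻³²
s = 1.01×10⁻¹⁶ M

1.01×10⁻¹⁶ M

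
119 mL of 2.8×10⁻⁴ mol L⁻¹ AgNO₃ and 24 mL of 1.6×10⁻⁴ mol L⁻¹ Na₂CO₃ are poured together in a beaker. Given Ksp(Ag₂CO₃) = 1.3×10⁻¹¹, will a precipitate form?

Total volume after mixing = 119 + 24 = 143 mL.
[Ag⁺] = (2.8×10⁻⁴)(119)/143 = 2.3×10⁻⁴ mol L⁻¹
[CO₃²⁻] = (1.6×10⁻⁴)(24)/143 = 2.7×10⁻⁵ mol L⁻¹
Q = [Ag⁺]^2[CO₃²⁻] = 1.5×10⁻¹²
Since Q (1.5×10⁻¹²) is less than Ksp (1.3×10⁻¹¹), no Ag₂CO₃ precipitates.

No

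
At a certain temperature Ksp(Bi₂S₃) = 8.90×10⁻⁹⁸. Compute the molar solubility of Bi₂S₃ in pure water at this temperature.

1.52×10⁻²⁰ M

Bi₂S₃(s) ⇌ 2 Bi³⁺(aq) + 3 S²⁻(aq)
If s mol/L of Bi₂S₃ dissolves, [Bi³⁺] = 2s and [S²⁻] = 3s.
Ksp = [Bi³⁺]^2[S²⁻]^3 = (2s)^2 · (3s)^3 = 108s^5
108s^5 = 8.90×10⁻⁹⁸  ⇒  s^5 = 8.24×10⁻¹⁰⁰
s = (8.24×10⁻¹⁰⁰)^(1/5) = 1.52×10⁻²⁰ mol L⁻¹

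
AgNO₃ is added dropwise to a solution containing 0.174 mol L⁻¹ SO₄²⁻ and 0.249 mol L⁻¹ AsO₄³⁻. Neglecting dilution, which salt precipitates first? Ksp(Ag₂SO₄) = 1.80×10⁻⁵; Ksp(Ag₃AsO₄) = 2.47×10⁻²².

The threshold for precipitation is Q = Ksp.
For Ag₂SO₄: [Ag⁺] = (Ksp/[SO₄²⁻])^(1/2) = 1.02×10⁻² mol L⁻¹
For Ag₃AsO₄: [Ag⁺] = (Ksp/[AsO₄³⁻])^(1/3) = 9.97×10⁻⁸ mol L⁻¹
Ag₃AsO₄ requires the lower [Ag⁺], so it precipitates first.

Ag₃AsO₄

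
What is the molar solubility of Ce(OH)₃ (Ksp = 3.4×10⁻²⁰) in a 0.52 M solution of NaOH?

2.4×10⁻¹⁹ M

Ce(OH)₃(s) ⇌ Ce³⁺(aq) + 3 OH⁻(aq)
OH⁻ is already present at 0.52 M. If s mol/L of Ce(OH)₃ dissolves, [Ce³⁺] = s while [OH⁻] ≈ 0.52 M.
Ksp = [Ce³⁺][OH⁻]^3 = s(0.52)^3
s = 3.4×10⁻²⁰ / (0.52)^3 = 2.4×10⁻¹⁹
s = 2.4×10⁻¹⁹ M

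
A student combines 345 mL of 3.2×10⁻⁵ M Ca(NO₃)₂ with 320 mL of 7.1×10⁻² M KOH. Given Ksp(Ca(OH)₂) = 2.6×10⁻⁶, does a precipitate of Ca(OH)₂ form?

Total volume after mixing = 345 + 320 = 665 mL.
[Ca²⁺] = (3.2×10⁻⁵)(345)/665 = 1.7×10⁻⁵ M
[OH⁻] = (7.1×10⁻²)(320)/665 = 3.4×10⁻² M
Q = [Ca²⁺][OH⁻]^2 = 1.9×10⁻⁸
Since Q (1.9×10⁻⁸) is less than Ksp (2.6×10⁻⁶), no Ca(OH)₂ precipitates.

No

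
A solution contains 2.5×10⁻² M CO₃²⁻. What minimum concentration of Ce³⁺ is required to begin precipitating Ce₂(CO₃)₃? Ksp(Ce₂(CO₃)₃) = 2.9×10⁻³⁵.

1.4×10⁻¹⁵ M

A salt starts to precipitate once the ion product Q reaches its Ksp.
Ce₂(CO₃)₃(s) ⇌ 2 Ce³⁺(aq) + 3 CO₃²⁻(aq)
Ksp = [Ce³⁺]^2[CO₃²⁻]^3 = [Ce³⁺]^2(2.5×10⁻²)^3
[Ce³⁺]^2 = 2.9×10⁻³⁵ / (2.5×10⁻²)^3 = 1.9×10⁻³⁰
[Ce³⁺] = 1.4×10⁻¹⁵ M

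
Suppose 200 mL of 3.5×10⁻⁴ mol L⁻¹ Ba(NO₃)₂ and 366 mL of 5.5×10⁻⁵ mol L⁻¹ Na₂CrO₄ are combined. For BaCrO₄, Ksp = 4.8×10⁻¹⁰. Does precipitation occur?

Yes

The combined volume is 566 mL.
[Ba²⁺] = (3.5×10⁻⁴)(200)/566 = 1.2×10⁻⁴ mol L⁻¹
[CrO₄²⁻] = (5.5×10⁻⁵)(366)/566 = 3.6×10⁻⁵ mol L⁻¹
Q = [Ba²⁺][CrO₄²⁻] = 4.4×10⁻⁹
Q = 4.4×10⁻⁹ > Ksp = 4.8×10⁻¹⁰, so the solution is supersaturated and BaCrO₄ precipitates.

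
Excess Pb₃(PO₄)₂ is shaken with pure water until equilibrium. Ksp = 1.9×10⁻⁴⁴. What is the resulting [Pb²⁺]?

2.1×10⁻⁹ M

Pb₃(PO₄)₂(s) ⇌ 3 Pb²⁺(aq) + 2 PO₄³⁻(aq)
Call the molar solubility s, so that [Pb²⁺] = 3s and [PO₄³⁻] = 2s.
Ksp = [Pb²⁺]^3[PO₄³⁻]^2 = (3s)^3 · (2s)^2 = 108s^5 = 1.9×10⁻⁴⁴
s = 7.1×10⁻¹⁰ M
[Pb²⁺] = 3s = 2.1×10⁻⁹ M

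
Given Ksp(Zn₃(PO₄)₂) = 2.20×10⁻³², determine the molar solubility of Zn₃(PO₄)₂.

Zn₃(PO₄)₂(s) ⇌ 3 Zn²⁺(aq) + 2 PO₄³⁻(aq)
With molar solubility s: [Zn²⁺] = 3s, [PO₄³⁻] = 2s.
Ksp = [Zn²⁺]^3[PO₄³⁻]^2 = (3s)^3 · (2s)^2 = 108s^5
108s^5 = 2.20×10⁻³²  ⇒  s^5 = 2.04×10⁻³⁴
s = 1.83×10⁻⁷ mol/L

1.83×10⁻⁷ M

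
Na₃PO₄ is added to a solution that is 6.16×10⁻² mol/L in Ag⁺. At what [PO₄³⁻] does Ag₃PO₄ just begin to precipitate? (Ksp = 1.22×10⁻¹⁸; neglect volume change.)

5.22×10⁻¹⁵ M

The threshold for precipitation is Q = Ksp.
Ag₃PO₄(s) ⇌ 3 Ag⁺(aq) + PO₄³⁻(aq)
Ksp = [Ag⁺]^3[PO₄³⁻] = [PO₄³⁻](6.16×10⁻²)^3
[PO₄³⁻] = 1.22×10⁻¹⁸ / (6.16×10⁻²)^3 = 5.22×10⁻¹⁵
[PO₄³⁻] = 5.22×10⁻¹⁵ mol/L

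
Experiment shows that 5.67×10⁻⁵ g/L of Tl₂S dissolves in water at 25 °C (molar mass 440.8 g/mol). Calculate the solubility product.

Convert to molarity: s = 5.67×10⁻⁵ / 440.8 = 1.2863×10⁻⁷ mol/L
Tl₂S(s) ⇌ 2 Tl⁺(aq) + S²⁻(aq)
If s mol/L of Tl₂S dissolves, [Tl⁺] = 2s and [S²⁻] = s.
Ksp = [Tl⁺]^2[S²⁻] = (2s)^2 · s = 4s^3
Ksp = 4 × (1.2863×10⁻⁷)^3 = 8.51×10⁻²¹

Ksp = 8.51×10⁻²¹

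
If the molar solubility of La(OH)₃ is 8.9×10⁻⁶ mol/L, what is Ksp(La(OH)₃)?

Ksp = 1.7×10⁻¹⁹

La(OH)₃(s) ⇌ La³⁺(aq) + 3 OH⁻(aq)
If s mol/L of La(OH)₃ dissolves, [La³⁺] = s and [OH⁻] = 3s.
Ksp = [La³⁺][OH⁻]^3 = s · (3s)^3 = 27s^4
Ksp = 27 × (8.9×10⁻⁶)^4 = 1.7×10⁻¹⁹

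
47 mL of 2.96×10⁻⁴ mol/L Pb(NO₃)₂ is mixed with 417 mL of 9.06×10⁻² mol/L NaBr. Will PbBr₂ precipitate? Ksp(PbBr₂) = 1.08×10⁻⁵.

The combined volume is 464 mL.
[Pb²⁺] = (2.96×10⁻⁴)(47)/464 = 3.00×10⁻⁵ mol/L
[Br⁻] = (9.06×10⁻²)(417)/464 = 8.14×10⁻² mol/L
Q = [Pb²⁺][Br⁻]^2 = 1.99×10⁻⁷
Q < Ksp (1.99×10⁻⁷ vs 1.08×10⁻⁵); the solution remains unsaturated and no precipitate forms.

No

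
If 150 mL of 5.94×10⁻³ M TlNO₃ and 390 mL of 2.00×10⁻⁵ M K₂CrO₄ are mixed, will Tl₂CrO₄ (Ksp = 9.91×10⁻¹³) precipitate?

Yes

The combined volume is 540 mL.
[Tl⁺] = (5.94×10⁻³)(150)/540 = 1.65×10⁻³ M
[CrO₄²⁻] = (2.00×10⁻⁵)(390)/540 = 1.44×10⁻⁵ M
Q = [Tl⁺]^2[CrO₄²⁻] = 3.93×10⁻¹¹
Q = 3.93×10⁻¹¹ > Ksp = 9.91×10⁻¹³, so the solution is supersaturated and Tl₂CrO₄ precipitates.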